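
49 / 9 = 5.44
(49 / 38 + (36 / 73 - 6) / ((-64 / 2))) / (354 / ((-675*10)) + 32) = 36489375 / 797602672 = 0.05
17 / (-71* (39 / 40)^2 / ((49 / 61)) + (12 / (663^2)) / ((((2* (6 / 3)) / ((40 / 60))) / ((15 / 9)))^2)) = -15818154206400 / 78182257752713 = -0.20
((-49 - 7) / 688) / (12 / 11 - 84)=77 / 78432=0.00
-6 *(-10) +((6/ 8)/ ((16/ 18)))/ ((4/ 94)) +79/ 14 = 38291/ 448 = 85.47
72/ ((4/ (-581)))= -10458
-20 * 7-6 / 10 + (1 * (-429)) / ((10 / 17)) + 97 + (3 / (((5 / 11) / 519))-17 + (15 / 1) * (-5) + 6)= 5133 / 2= 2566.50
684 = 684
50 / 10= 5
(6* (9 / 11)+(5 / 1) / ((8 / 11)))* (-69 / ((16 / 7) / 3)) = -1502613 / 1408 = -1067.20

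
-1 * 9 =-9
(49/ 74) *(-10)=-245/ 37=-6.62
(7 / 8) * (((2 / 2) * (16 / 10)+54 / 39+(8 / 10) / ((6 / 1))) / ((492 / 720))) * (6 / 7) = 1824 / 533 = 3.42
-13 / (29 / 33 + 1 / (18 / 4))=-1287 / 109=-11.81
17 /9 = 1.89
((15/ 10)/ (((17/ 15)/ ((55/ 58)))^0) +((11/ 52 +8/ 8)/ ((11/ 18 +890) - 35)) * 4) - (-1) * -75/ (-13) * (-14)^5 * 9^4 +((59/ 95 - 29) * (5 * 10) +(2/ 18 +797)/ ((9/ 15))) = -4181843376642555649/ 205418538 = -20357672765.85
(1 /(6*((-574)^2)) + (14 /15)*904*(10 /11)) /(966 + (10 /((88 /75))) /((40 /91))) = 66717572140 /85710792699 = 0.78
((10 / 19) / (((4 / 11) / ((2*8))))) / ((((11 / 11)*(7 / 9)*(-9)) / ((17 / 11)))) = -680 / 133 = -5.11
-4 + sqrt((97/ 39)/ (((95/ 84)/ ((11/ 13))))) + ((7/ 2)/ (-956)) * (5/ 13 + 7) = -12512/ 3107 + 2 * sqrt(709555)/ 1235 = -2.66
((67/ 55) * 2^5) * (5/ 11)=2144/ 121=17.72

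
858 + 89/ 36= 30977/ 36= 860.47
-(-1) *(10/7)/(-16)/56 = -5/3136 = -0.00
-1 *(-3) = 3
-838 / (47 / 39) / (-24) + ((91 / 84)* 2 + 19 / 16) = 72931 / 2256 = 32.33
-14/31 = -0.45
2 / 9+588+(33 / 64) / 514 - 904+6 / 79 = -7383944281 / 23389056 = -315.70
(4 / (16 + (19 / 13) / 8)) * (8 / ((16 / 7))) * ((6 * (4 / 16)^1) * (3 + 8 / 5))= 16744 / 2805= 5.97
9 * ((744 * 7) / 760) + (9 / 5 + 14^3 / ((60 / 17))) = 239668 / 285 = 840.94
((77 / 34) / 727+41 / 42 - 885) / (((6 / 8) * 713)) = -917751388 / 555153921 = -1.65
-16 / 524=-4 / 131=-0.03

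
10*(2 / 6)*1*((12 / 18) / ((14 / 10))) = 100 / 63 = 1.59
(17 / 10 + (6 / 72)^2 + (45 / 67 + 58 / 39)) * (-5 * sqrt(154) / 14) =-2424299 * sqrt(154) / 1755936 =-17.13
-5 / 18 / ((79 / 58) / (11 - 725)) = 34510 / 237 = 145.61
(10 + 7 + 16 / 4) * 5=105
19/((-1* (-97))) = 19/97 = 0.20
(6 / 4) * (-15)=-45 / 2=-22.50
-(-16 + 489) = -473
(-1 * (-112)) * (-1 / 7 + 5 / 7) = 64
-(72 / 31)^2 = -5184 / 961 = -5.39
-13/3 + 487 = 1448/3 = 482.67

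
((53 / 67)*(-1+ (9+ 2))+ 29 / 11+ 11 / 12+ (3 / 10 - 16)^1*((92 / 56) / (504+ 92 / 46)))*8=7065253 / 77385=91.30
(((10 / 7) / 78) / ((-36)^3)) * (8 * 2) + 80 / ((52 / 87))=106550635 / 796068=133.85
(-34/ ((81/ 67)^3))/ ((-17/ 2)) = 1203052/ 531441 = 2.26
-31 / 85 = -0.36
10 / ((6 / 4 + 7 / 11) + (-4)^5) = -220 / 22481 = -0.01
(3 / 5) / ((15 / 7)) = 7 / 25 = 0.28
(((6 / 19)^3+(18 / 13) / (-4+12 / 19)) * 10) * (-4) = 5415165 / 356668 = 15.18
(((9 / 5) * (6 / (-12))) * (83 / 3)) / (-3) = 8.30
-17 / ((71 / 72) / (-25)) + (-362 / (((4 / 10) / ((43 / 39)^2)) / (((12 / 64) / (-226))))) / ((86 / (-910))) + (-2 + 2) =4218630625 / 10012704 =421.33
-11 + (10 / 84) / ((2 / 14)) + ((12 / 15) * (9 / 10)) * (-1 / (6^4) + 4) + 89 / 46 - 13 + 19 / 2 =-366491 / 41400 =-8.85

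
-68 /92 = -0.74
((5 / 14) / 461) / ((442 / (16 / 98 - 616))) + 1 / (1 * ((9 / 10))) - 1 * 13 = -3739474061 / 314506647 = -11.89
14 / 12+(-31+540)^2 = 1554493 / 6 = 259082.17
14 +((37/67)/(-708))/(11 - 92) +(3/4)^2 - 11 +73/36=85918603/15369264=5.59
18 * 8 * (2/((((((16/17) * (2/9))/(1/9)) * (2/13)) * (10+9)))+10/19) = 4869/38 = 128.13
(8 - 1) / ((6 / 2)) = 7 / 3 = 2.33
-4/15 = -0.27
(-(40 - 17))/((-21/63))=69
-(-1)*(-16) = -16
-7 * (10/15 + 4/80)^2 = -12943/3600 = -3.60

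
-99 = -99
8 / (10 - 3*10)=-2 / 5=-0.40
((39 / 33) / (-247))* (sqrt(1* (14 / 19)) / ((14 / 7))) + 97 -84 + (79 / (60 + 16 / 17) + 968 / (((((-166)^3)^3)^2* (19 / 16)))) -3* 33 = -29832606332498040034760492020583269551360917 / 352199698705092355543535488625166857603072 -sqrt(266) / 7942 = -84.71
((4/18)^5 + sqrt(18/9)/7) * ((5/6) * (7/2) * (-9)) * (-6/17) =560/111537 + 45 * sqrt(2)/34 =1.88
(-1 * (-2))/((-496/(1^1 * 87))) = -87/248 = -0.35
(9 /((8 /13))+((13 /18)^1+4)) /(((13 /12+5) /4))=2786 /219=12.72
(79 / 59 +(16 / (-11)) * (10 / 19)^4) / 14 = 103808949 / 1184096606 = 0.09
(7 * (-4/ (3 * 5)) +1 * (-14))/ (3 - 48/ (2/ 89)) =238/ 31995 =0.01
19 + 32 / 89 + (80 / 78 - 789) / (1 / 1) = -2667862 / 3471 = -768.61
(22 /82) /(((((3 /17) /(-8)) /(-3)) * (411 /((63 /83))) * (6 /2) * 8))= 1309 /466211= 0.00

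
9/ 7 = 1.29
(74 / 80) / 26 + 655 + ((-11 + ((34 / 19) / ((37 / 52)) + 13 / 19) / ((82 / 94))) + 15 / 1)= 19865128851 / 29975920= 662.70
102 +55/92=102.60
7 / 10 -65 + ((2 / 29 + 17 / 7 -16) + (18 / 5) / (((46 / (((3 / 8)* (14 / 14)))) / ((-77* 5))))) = -16640573 / 186760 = -89.10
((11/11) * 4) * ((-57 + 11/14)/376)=-787/1316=-0.60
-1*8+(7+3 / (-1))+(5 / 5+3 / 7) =-18 / 7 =-2.57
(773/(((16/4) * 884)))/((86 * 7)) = 773/2128672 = 0.00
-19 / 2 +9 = -1 / 2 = -0.50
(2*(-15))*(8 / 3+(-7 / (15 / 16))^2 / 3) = -637.51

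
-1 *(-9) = 9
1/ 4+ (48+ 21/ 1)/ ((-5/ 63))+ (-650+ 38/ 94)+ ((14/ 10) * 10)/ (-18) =-12855169/ 8460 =-1519.52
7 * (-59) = -413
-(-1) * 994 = 994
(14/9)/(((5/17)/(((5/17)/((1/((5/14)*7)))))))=35/9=3.89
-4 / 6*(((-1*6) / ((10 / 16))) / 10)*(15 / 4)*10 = 24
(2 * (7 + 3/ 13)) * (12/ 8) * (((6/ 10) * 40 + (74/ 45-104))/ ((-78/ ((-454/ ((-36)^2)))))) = -18809447/ 2464020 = -7.63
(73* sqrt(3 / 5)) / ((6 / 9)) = 219* sqrt(15) / 10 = 84.82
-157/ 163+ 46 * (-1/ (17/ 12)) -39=-200714/ 2771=-72.43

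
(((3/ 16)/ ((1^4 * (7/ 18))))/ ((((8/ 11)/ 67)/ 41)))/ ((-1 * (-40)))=815859/ 17920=45.53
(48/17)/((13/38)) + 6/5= 10446/1105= 9.45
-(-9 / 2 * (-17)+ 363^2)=-263691 / 2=-131845.50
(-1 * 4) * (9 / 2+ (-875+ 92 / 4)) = 3390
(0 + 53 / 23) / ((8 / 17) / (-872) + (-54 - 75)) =-0.02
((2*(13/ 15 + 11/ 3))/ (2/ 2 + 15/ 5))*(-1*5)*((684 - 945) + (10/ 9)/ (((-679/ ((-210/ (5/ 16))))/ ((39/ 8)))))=843098/ 291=2897.24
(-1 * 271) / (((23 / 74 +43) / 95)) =-381026 / 641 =-594.42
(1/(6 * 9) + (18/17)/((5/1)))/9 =1057/41310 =0.03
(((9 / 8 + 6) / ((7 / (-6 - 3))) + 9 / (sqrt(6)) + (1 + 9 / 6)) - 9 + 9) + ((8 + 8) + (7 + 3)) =3*sqrt(6) / 2 + 1083 / 56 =23.01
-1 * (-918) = 918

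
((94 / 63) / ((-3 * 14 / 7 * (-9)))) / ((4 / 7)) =47 / 972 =0.05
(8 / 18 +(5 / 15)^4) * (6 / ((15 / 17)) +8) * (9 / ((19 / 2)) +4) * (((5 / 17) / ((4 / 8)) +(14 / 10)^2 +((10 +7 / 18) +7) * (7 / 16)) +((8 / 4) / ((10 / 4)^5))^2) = 31244818498442113 / 91979296875000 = 339.69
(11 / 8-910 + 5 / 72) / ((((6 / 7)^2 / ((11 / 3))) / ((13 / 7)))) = -8420.96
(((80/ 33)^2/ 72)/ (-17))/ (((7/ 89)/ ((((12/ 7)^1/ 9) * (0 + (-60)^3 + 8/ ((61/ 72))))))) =416928972800/ 166006071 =2511.53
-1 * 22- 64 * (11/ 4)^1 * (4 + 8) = -2134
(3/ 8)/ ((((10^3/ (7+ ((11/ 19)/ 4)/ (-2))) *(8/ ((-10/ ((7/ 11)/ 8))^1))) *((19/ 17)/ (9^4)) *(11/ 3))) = -1057036149/ 16172800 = -65.36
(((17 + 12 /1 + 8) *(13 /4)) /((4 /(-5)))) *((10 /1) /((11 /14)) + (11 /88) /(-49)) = -131959945 /68992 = -1912.68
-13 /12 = -1.08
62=62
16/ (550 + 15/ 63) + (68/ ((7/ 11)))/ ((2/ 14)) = 8643476/ 11555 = 748.03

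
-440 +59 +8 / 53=-20185 / 53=-380.85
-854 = -854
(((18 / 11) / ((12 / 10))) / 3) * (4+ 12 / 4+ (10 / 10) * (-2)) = 25 / 11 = 2.27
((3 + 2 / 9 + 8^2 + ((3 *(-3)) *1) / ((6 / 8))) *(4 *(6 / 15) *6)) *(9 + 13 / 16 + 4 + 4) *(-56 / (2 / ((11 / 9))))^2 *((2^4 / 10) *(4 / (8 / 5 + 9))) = 28665624064 / 4293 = 6677294.21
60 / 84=5 / 7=0.71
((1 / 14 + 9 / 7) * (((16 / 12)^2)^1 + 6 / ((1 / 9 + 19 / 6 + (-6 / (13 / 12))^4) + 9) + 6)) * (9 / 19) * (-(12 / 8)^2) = -154487963349 / 13721158892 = -11.26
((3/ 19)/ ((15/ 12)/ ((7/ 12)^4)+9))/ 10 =2401/ 3010170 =0.00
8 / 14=4 / 7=0.57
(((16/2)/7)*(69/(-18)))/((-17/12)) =368/119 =3.09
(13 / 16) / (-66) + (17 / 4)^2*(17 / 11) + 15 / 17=516745 / 17952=28.78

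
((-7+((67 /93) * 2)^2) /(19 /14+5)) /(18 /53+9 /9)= -31599554 /54653031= -0.58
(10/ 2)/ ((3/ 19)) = 95/ 3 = 31.67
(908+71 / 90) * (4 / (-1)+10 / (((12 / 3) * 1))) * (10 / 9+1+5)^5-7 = -21955610581841 / 885735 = -24788012.87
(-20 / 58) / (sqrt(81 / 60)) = -0.30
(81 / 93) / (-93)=-9 / 961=-0.01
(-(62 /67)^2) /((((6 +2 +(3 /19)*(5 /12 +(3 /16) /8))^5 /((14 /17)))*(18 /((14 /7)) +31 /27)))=-61810610935159075110912 /30434587582193625396728515625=-0.00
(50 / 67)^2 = 2500 / 4489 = 0.56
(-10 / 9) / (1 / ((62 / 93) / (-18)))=10 / 243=0.04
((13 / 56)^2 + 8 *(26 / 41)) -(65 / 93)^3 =494935624469 / 103421005632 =4.79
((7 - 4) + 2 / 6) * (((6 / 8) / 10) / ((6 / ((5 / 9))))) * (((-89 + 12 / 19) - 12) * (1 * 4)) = -9535 / 1026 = -9.29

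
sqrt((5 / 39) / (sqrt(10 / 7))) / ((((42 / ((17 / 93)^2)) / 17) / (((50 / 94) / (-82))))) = -122825 * 2^(3 / 4) * 35^(1 / 4) * sqrt(39) / 109199713896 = -0.00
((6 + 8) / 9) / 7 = 2 / 9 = 0.22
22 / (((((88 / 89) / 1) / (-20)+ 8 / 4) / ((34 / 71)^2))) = 2829310 / 1093897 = 2.59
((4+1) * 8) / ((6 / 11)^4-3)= -585640 / 42627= -13.74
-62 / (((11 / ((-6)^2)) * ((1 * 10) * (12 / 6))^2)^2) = -2511 / 605000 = -0.00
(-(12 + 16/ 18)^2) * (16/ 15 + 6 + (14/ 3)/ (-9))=-1087.80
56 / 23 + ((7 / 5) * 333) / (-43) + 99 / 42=-418837 / 69230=-6.05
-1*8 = -8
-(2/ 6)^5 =-1/ 243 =-0.00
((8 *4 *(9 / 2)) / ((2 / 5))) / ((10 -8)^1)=180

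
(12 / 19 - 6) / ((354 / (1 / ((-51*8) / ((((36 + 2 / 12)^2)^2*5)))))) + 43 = 12586175717 / 34867584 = 360.97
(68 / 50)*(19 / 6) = 323 / 75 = 4.31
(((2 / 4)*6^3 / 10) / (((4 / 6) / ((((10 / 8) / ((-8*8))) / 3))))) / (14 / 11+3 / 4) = -297 / 5696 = -0.05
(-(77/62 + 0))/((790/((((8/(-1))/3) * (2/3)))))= 308/110205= 0.00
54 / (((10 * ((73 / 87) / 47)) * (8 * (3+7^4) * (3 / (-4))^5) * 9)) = -43616 / 5922855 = -0.01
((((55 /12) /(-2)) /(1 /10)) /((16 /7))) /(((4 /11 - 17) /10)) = 105875 /17568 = 6.03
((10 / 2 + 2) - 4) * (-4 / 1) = -12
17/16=1.06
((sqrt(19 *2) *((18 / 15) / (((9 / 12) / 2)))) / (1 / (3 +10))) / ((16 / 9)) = 117 *sqrt(38) / 5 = 144.25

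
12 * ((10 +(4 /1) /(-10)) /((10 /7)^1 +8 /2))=2016 /95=21.22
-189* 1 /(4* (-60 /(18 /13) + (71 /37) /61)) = 1279719 /1172788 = 1.09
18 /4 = 9 /2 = 4.50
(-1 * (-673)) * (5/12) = 3365/12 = 280.42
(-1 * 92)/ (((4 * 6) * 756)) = -23/ 4536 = -0.01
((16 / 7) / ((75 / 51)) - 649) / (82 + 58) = -113303 / 24500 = -4.62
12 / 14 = 6 / 7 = 0.86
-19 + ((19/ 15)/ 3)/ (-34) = -29089/ 1530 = -19.01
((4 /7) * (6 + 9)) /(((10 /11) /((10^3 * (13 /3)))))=286000 /7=40857.14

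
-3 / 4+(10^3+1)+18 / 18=4005 / 4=1001.25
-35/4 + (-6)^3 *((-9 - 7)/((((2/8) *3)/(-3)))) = -55331/4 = -13832.75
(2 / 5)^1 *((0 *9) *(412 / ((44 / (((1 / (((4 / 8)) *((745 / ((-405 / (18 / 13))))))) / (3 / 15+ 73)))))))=0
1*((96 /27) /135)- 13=-15763 /1215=-12.97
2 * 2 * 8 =32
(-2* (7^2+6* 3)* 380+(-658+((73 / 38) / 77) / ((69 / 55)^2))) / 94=-65319700153 / 119044044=-548.70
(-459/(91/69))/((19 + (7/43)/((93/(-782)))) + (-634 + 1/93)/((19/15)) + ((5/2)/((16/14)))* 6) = 19251154008/25984475881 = 0.74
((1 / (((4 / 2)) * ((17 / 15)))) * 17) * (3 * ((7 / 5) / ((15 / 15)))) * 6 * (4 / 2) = 378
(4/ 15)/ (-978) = -2/ 7335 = -0.00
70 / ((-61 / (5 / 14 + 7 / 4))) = -2.42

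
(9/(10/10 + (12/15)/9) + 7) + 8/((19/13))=19308/931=20.74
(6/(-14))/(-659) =3/4613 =0.00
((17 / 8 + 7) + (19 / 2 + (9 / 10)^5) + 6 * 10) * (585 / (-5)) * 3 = -2780463699 / 100000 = -27804.64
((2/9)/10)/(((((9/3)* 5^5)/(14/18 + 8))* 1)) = 79/3796875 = 0.00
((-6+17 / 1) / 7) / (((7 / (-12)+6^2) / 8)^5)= 0.00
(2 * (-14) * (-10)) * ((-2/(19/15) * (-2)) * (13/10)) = 21840/19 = 1149.47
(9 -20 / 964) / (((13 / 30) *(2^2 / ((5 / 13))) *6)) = 13525 / 40729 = 0.33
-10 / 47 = -0.21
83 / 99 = 0.84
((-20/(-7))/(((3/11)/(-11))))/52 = -605/273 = -2.22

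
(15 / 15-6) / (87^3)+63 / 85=0.74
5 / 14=0.36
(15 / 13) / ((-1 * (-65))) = 3 / 169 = 0.02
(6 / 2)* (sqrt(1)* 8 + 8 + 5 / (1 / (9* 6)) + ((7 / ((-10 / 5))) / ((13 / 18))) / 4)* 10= 222135 / 26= 8543.65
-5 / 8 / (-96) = 5 / 768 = 0.01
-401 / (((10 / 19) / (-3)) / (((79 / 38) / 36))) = 132.00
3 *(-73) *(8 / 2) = -876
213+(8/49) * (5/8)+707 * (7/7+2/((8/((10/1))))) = 2687.60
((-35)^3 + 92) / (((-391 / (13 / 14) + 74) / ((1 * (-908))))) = -111926.09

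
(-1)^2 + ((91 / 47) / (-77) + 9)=5157 / 517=9.97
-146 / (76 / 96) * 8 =-28032 / 19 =-1475.37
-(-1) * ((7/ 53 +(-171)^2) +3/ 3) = 1549833/ 53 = 29242.13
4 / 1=4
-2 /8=-0.25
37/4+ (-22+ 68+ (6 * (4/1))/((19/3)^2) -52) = 5557/1444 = 3.85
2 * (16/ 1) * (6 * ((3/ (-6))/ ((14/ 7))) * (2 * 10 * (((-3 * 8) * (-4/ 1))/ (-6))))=15360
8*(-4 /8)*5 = -20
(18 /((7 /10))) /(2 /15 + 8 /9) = 25.16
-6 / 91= -0.07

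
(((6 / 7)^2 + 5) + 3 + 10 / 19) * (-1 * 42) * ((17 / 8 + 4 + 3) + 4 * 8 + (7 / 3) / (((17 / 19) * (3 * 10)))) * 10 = -51776547 / 323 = -160298.91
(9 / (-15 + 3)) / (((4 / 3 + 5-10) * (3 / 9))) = 0.61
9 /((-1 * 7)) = -9 /7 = -1.29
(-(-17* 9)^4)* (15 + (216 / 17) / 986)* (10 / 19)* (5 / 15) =-795255463890 / 551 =-1443294852.79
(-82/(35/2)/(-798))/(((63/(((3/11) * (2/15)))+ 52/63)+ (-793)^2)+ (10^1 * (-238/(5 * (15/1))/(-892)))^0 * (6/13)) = 6396/686874912325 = 0.00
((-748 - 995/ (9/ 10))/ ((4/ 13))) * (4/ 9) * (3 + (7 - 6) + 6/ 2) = -1518062/ 81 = -18741.51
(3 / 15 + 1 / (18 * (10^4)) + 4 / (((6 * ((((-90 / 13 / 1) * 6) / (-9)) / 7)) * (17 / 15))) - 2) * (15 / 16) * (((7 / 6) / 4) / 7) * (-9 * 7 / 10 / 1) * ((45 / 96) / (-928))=-58337643 / 516947968000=-0.00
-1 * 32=-32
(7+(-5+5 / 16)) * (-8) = -37 / 2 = -18.50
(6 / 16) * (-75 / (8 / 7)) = -1575 / 64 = -24.61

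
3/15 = 1/5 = 0.20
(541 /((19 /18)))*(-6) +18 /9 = -58390 /19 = -3073.16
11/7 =1.57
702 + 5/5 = 703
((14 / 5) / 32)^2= 0.01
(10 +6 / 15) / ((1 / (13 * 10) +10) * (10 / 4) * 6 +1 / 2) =0.07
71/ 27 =2.63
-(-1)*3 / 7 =3 / 7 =0.43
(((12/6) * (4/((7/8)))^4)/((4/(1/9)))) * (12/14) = 1048576/50421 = 20.80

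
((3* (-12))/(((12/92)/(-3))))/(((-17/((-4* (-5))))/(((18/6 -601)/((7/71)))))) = 5908441.01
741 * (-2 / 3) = -494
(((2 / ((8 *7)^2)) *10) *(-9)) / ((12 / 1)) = -15 / 3136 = -0.00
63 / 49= 9 / 7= 1.29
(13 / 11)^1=13 / 11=1.18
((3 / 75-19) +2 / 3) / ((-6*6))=343 / 675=0.51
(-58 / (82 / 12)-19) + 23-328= -13632 / 41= -332.49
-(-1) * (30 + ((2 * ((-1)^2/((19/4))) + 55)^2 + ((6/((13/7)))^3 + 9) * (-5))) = 2290427778/793117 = 2887.88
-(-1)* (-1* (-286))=286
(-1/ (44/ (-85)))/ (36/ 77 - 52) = -595/ 15872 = -0.04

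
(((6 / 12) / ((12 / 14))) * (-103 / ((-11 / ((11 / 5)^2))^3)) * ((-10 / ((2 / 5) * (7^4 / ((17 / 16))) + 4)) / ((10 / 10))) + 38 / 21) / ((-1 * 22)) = -3551471531 / 44566830000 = -0.08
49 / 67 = 0.73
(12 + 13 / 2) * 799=29563 / 2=14781.50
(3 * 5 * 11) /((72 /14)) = 385 /12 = 32.08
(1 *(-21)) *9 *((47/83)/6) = -2961/166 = -17.84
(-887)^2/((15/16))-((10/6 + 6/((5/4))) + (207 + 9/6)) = 8390053/10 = 839005.30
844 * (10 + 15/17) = 156140/17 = 9184.71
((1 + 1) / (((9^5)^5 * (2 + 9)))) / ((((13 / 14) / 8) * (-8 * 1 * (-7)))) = 4 / 102659412239934920194145607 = 0.00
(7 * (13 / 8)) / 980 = 0.01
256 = 256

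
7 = 7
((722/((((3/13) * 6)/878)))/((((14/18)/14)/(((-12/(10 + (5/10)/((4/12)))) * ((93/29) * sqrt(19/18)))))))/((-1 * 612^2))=63867037 * sqrt(38)/5204601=75.65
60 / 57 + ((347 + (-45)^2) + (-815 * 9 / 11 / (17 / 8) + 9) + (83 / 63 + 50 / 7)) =464850068 / 223839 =2076.72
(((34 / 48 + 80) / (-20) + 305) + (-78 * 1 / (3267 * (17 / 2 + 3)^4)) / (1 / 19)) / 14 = 21.50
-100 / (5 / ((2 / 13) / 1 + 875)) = -17503.08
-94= -94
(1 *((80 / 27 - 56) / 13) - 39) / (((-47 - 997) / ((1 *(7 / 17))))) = 0.02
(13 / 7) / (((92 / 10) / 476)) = 2210 / 23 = 96.09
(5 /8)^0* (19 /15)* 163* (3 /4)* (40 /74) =3097 /37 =83.70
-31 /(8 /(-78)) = 1209 /4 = 302.25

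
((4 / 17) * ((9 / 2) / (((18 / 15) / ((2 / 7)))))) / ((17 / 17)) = 30 / 119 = 0.25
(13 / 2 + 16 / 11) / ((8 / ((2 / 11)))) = 175 / 968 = 0.18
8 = 8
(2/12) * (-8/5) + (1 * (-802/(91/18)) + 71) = -119989/1365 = -87.90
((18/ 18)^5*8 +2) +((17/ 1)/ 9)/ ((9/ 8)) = 946/ 81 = 11.68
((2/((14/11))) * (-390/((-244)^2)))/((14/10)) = -10725/1458632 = -0.01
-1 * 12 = -12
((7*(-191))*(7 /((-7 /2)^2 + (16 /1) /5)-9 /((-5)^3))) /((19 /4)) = -108462788 /733875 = -147.79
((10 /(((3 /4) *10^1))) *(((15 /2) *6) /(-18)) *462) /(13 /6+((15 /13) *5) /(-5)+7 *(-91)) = 120120 /49607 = 2.42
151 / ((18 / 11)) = 1661 / 18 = 92.28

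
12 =12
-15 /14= -1.07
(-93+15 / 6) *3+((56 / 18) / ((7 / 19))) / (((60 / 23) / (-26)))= -96029 / 270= -355.66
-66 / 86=-0.77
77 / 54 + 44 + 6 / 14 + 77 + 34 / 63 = 46643 / 378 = 123.39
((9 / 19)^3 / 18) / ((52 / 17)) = 0.00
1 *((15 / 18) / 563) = 5 / 3378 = 0.00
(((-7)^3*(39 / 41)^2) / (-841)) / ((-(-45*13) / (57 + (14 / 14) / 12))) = 0.04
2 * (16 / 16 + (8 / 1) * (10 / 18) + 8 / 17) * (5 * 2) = 18100 / 153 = 118.30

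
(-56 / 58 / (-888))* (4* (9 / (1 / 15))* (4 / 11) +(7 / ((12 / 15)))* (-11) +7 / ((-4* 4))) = 122801 / 1133088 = 0.11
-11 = -11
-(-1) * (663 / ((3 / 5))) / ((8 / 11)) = 12155 / 8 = 1519.38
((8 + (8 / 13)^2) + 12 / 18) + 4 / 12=1585 / 169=9.38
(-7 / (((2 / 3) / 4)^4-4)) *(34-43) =-81648 / 5183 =-15.75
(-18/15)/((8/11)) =-33/20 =-1.65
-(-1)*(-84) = -84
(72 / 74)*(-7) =-252 / 37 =-6.81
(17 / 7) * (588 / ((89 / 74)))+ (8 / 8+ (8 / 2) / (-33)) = 3489757 / 2937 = 1188.20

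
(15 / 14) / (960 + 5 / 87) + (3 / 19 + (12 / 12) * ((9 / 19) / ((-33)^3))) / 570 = 281760569 / 202270374306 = 0.00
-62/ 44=-31/ 22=-1.41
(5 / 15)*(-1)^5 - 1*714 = -2143 / 3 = -714.33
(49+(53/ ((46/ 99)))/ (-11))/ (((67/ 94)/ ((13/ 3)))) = 1085747/ 4623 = 234.86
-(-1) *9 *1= 9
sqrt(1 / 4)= 1 / 2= 0.50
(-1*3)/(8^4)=-3/4096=-0.00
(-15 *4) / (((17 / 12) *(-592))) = 45 / 629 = 0.07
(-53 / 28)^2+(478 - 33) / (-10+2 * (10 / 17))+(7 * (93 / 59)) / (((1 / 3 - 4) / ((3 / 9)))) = -47.85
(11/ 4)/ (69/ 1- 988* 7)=-11/ 27388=-0.00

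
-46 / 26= -1.77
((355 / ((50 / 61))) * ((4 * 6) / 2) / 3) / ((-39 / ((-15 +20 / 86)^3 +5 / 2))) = 443232993833 / 3100773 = 142942.74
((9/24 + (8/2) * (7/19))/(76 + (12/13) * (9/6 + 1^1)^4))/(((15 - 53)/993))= -3627429/8414188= -0.43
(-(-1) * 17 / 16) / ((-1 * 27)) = -17 / 432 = -0.04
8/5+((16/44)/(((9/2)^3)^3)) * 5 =34093054232/21308126895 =1.60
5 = 5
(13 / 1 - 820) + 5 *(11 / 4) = -3173 / 4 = -793.25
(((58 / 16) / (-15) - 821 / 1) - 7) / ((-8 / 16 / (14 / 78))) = 695723 / 2340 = 297.32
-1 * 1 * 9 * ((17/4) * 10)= -765/2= -382.50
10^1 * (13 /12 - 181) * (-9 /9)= 10795 /6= 1799.17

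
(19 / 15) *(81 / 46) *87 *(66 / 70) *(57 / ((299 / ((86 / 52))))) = 3609889173 / 62580700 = 57.68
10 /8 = 5 /4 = 1.25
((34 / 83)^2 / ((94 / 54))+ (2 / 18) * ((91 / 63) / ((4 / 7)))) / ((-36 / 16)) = -39576941 / 236037807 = -0.17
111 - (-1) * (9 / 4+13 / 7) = 3223 / 28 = 115.11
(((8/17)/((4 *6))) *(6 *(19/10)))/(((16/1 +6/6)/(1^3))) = 19/1445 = 0.01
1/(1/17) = 17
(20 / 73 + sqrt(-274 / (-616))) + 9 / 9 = sqrt(10549) / 154 + 93 / 73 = 1.94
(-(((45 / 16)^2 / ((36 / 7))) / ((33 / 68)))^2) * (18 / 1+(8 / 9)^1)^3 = -5435390078125 / 80289792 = -67697.15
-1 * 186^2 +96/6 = -34580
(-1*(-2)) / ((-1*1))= -2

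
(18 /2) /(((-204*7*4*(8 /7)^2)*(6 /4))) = -7 /8704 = -0.00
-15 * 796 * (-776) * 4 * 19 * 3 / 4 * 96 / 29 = 1748292678.62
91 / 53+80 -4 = 4119 / 53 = 77.72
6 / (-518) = -3 / 259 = -0.01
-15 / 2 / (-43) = 15 / 86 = 0.17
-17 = -17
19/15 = 1.27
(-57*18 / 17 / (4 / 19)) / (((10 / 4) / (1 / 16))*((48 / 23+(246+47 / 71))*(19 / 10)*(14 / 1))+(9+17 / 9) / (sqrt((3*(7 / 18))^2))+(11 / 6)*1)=-47750553 / 44086693283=-0.00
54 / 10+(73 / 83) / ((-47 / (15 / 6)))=208829 / 39010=5.35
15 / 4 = 3.75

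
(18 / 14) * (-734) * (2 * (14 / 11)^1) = -26424 / 11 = -2402.18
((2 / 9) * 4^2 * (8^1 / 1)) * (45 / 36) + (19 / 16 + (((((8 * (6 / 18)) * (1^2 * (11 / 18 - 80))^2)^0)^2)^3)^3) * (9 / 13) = 69395 / 1872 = 37.07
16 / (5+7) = 4 / 3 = 1.33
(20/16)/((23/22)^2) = 605/529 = 1.14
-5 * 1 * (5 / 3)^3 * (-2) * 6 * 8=20000 / 9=2222.22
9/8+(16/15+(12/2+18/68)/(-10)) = 3193/2040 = 1.57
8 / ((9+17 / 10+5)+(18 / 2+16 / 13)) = 1040 / 3371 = 0.31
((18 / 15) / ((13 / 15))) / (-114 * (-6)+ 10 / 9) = 81 / 40079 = 0.00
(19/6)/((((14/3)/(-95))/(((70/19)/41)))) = -475/82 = -5.79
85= 85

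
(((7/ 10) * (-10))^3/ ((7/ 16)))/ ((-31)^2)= -784/ 961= -0.82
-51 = -51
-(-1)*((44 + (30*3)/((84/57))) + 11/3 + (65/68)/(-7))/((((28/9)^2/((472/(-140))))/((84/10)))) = -741141657/2332400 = -317.76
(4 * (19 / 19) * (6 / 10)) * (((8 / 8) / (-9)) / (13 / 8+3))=-32 / 555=-0.06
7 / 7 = 1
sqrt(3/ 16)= 0.43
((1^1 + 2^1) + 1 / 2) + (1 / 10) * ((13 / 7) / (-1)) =116 / 35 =3.31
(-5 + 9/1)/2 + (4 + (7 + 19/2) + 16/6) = 151/6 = 25.17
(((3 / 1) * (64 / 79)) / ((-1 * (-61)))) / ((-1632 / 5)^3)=-125 / 109097842176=-0.00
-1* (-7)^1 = 7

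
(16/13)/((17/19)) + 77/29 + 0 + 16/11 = 386707/70499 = 5.49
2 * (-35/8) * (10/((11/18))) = -1575/11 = -143.18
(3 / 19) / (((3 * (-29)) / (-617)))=617 / 551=1.12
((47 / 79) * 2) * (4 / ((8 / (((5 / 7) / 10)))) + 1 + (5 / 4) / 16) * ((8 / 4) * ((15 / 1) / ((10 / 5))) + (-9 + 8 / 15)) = 164171 / 18960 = 8.66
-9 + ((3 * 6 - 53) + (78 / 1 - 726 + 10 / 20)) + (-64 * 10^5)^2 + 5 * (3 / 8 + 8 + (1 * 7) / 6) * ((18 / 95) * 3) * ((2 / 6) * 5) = 3112959999950881 / 76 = 40959999999353.70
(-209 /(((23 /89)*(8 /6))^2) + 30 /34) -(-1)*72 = -242802921 /143888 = -1687.44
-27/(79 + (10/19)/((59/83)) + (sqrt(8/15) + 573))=-166102723305/4015623113066 + 33929307 * sqrt(30)/4015623113066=-0.04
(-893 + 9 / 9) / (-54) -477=-12433 / 27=-460.48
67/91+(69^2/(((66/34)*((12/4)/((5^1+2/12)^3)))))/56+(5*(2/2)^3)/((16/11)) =3490055495/1729728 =2017.69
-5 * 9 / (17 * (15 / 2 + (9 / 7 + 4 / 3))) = -378 / 1445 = -0.26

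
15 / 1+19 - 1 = 33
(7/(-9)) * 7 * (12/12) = -49/9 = -5.44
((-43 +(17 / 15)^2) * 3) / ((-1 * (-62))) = -4693 / 2325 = -2.02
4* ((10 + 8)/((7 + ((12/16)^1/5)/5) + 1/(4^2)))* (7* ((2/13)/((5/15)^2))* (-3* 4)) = -43545600/36881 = -1180.71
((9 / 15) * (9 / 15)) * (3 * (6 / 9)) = 18 / 25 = 0.72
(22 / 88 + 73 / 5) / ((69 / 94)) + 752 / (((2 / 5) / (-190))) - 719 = -82316717 / 230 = -357898.77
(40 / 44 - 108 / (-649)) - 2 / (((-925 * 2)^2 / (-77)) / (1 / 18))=21500194973 / 19990822500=1.08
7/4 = 1.75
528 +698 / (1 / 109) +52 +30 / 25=383316 / 5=76663.20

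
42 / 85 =0.49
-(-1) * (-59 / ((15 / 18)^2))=-2124 / 25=-84.96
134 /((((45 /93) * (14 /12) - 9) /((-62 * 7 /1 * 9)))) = 32451048 /523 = 62047.89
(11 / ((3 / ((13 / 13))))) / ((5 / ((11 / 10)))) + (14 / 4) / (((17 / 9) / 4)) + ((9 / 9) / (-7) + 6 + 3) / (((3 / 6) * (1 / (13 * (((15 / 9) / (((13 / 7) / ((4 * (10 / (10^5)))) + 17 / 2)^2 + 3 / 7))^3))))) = 115055655690656922212611157355637 / 13999709978106367878913972724550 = 8.22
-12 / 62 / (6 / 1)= -1 / 31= -0.03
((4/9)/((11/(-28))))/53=-112/5247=-0.02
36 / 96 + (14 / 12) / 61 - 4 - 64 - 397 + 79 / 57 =-4294975 / 9272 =-463.22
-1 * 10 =-10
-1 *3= -3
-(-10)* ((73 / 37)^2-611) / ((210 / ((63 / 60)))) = -83113 / 2738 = -30.36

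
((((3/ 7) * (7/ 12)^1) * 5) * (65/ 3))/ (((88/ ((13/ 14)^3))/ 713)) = 509099825/ 2897664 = 175.69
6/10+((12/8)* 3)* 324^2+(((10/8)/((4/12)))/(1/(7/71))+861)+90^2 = 683522637/1420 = 481353.97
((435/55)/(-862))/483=-29/1526602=-0.00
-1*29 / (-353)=29 / 353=0.08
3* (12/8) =9/2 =4.50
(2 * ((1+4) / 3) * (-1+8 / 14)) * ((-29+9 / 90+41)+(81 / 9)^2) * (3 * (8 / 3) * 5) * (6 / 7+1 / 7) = -5320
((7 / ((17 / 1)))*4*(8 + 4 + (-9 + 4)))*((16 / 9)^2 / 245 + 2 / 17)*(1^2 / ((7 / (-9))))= -176168 / 91035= -1.94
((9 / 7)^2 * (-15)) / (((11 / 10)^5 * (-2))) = 60750000 / 7891499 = 7.70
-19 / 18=-1.06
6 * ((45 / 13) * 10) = 2700 / 13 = 207.69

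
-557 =-557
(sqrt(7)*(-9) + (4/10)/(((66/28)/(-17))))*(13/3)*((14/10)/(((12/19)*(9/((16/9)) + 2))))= -6916*sqrt(7)/565 - 3292016/839025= -36.31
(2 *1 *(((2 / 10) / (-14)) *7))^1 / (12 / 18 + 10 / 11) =-33 / 260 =-0.13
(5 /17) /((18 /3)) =5 /102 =0.05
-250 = -250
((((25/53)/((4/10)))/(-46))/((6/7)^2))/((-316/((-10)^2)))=153125/13867344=0.01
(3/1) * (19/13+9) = 408/13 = 31.38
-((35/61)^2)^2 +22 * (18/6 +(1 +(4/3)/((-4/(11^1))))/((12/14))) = -318114127/124612569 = -2.55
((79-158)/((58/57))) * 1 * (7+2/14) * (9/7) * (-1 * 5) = 5065875/1421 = 3565.01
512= 512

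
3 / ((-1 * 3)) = -1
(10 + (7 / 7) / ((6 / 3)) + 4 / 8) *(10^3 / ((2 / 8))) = 44000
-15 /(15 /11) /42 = -0.26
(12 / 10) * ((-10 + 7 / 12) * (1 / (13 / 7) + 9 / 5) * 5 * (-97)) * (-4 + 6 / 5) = -11662504 / 325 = -35884.63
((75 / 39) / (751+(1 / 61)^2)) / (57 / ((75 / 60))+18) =465125 / 11552347248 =0.00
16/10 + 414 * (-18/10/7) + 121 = 113/7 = 16.14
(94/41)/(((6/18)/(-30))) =-8460/41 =-206.34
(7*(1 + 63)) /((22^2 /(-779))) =-87248 /121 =-721.06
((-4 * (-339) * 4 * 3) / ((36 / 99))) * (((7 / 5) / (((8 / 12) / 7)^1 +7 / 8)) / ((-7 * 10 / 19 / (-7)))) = 499924656 / 4075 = 122680.90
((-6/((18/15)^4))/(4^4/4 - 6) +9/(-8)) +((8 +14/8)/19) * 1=-157513/238032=-0.66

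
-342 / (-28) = 171 / 14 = 12.21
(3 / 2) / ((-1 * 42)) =-0.04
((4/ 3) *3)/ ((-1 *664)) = -1/ 166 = -0.01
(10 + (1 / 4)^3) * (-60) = -9615 / 16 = -600.94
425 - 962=-537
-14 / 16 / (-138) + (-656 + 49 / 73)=-52813745 / 80592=-655.32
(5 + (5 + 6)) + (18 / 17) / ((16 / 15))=2311 / 136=16.99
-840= -840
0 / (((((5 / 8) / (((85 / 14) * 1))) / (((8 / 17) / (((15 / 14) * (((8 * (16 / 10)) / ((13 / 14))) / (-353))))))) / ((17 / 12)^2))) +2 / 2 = 1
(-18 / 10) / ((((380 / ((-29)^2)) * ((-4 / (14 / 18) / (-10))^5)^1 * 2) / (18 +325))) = -606024705125 / 31912704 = -18990.08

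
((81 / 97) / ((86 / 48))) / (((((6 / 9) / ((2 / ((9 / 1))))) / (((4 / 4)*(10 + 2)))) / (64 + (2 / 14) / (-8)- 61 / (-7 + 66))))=202157532 / 1722623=117.35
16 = 16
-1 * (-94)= 94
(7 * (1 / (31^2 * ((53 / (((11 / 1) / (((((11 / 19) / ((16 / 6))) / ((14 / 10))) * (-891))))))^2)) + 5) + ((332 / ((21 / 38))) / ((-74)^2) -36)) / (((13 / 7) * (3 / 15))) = -4113835524993509849 / 1716286747955107185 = -2.40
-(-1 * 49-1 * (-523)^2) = 273578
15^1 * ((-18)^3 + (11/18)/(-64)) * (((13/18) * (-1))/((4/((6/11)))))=436700875/50688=8615.47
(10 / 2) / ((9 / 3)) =5 / 3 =1.67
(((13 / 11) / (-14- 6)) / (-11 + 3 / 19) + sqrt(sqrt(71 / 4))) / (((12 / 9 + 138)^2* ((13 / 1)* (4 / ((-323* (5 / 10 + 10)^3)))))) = -1416933* sqrt(2)* 71^(1 / 4) / 7651072- 1416933 / 701916160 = -0.76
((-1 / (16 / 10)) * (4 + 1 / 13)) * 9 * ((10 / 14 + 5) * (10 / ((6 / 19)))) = -4149.73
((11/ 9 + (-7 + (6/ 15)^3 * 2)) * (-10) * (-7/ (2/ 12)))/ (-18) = 88984/ 675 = 131.83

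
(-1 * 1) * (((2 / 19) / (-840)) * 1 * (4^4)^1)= 64 / 1995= 0.03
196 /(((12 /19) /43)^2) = 32706961 /36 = 908526.69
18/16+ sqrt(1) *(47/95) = 1231/760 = 1.62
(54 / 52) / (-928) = -27 / 24128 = -0.00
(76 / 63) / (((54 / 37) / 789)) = 369778 / 567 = 652.17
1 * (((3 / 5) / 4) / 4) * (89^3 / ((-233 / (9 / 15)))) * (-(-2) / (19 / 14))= -44413047 / 442700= -100.32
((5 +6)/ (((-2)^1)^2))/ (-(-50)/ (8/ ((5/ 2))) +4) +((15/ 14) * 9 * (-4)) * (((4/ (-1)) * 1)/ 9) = 18994/ 1099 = 17.28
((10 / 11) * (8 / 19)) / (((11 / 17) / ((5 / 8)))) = 850 / 2299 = 0.37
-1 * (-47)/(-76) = -47/76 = -0.62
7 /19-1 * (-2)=45 /19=2.37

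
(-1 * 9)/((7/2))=-18/7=-2.57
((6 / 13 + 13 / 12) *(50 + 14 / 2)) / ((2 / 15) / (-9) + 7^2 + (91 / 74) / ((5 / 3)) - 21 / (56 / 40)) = 1203795 / 474682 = 2.54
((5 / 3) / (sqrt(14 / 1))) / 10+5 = sqrt(14) / 84+5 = 5.04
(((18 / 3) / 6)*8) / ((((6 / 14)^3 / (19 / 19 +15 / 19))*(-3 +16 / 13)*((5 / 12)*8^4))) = -75803 / 1258560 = -0.06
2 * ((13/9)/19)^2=338/29241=0.01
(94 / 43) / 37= 0.06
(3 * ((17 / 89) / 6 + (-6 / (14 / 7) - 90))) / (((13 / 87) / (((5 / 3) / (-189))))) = 7198525 / 437346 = 16.46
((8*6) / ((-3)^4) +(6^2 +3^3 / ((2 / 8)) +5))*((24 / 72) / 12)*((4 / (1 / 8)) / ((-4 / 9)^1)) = -8078 / 27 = -299.19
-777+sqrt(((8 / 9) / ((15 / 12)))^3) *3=-777+128 *sqrt(10) / 225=-775.20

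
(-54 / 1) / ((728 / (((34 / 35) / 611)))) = -459 / 3892070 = -0.00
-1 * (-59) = 59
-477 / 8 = -59.62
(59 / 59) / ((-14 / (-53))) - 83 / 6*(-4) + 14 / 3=893 / 14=63.79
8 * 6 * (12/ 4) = 144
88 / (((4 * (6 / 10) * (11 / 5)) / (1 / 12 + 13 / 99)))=2125 / 594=3.58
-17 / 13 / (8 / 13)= -17 / 8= -2.12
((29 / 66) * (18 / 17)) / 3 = 29 / 187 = 0.16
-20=-20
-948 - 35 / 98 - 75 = -14327 / 14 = -1023.36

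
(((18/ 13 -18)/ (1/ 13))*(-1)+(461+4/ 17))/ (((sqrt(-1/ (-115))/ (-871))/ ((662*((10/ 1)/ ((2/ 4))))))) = -132768376520*sqrt(115)/ 17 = -83751895241.31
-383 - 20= -403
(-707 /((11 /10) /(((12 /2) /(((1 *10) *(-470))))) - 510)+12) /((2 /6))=154503 /4115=37.55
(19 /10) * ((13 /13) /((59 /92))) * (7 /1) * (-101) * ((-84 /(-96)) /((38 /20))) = -113827 /118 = -964.64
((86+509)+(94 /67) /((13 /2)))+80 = 588113 /871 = 675.22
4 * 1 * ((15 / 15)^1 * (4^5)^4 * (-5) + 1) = -21990232555516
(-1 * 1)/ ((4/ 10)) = -5/ 2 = -2.50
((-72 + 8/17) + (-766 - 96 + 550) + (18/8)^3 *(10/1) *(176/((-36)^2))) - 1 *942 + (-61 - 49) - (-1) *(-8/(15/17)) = -11661679/8160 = -1429.13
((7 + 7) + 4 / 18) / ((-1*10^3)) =-16 / 1125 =-0.01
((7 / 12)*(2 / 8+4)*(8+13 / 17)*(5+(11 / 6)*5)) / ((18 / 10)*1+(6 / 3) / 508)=56295925 / 329904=170.64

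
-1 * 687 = -687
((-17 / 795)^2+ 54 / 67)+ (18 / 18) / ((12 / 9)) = 263631877 / 169382700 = 1.56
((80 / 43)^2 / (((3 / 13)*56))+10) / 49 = 398690 / 1902621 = 0.21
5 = 5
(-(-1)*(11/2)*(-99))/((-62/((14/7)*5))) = 5445/62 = 87.82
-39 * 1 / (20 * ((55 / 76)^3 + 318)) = -4280016 / 698803715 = -0.01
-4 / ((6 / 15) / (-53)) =530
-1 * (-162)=162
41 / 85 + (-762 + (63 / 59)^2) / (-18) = 42.75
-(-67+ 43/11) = 694/11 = 63.09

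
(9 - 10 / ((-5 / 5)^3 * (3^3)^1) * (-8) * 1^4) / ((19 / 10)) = 1630 / 513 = 3.18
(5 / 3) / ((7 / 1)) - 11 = -226 / 21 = -10.76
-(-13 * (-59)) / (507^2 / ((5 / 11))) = -295 / 217503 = -0.00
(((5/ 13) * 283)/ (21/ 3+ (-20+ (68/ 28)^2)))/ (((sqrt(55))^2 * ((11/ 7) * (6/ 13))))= -0.38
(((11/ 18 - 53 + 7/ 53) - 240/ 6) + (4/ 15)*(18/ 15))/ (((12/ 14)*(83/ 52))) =-199535063/ 2969325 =-67.20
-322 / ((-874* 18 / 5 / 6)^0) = -322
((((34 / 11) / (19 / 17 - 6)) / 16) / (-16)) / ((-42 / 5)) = -1445 / 4908288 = -0.00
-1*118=-118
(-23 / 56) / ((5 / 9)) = -207 / 280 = -0.74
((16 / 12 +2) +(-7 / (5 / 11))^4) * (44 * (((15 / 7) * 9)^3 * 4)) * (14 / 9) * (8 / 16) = 13531629217392 / 245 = 55231139662.82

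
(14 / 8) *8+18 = 32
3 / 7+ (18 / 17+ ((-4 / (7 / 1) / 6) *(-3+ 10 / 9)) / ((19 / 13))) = 14045 / 8721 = 1.61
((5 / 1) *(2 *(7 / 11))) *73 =5110 / 11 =464.55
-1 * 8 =-8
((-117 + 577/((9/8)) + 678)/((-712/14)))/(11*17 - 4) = -67655/586332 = -0.12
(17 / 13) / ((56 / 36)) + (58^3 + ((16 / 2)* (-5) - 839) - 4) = 35349831 / 182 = 194229.84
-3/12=-1/4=-0.25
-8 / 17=-0.47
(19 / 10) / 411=19 / 4110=0.00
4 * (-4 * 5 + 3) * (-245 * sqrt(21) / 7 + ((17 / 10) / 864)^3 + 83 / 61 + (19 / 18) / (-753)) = -228188791063366031 / 2468793655296000 + 2380 * sqrt(21) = 10814.10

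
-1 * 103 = -103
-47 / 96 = -0.49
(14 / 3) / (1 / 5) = 70 / 3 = 23.33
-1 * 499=-499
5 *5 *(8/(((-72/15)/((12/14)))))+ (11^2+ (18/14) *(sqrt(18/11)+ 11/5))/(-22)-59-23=-4317/35-27 *sqrt(22)/1694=-123.42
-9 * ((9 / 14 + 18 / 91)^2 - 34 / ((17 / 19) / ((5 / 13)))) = 4146399 / 33124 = 125.18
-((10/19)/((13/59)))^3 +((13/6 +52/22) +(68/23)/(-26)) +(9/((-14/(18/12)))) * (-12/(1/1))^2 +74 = -11860434739427/160125563598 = -74.07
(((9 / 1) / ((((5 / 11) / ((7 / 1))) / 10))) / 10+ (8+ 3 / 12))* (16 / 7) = 11748 / 35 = 335.66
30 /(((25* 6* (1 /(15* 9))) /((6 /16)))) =81 /8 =10.12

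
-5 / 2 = -2.50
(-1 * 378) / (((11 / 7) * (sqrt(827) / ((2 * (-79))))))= 418068 * sqrt(827) / 9097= 1321.60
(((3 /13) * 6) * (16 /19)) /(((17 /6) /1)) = 1728 /4199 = 0.41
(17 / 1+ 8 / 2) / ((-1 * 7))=-3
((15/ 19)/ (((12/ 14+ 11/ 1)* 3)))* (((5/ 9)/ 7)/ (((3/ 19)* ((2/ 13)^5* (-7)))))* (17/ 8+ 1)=-232058125/ 4015872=-57.79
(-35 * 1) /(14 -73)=35 /59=0.59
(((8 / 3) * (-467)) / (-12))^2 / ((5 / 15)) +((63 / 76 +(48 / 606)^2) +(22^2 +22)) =686925974197 / 20932452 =32816.32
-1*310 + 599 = 289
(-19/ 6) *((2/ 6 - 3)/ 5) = 76/ 45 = 1.69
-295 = -295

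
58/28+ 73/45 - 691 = -433003/630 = -687.31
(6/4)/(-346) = -3/692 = -0.00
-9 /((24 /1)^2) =-1 /64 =-0.02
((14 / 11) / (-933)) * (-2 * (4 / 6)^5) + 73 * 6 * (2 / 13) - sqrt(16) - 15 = 1568680409 / 32420817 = 48.38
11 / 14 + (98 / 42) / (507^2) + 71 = 775002833 / 10796058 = 71.79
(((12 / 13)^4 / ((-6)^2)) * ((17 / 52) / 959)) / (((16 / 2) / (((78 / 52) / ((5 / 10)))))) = 918 / 356069987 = 0.00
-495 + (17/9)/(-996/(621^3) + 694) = -27423054365139/55400414446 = -495.00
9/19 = 0.47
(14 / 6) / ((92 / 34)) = 119 / 138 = 0.86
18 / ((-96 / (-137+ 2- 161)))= 111 / 2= 55.50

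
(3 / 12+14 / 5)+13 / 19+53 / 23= 52777 / 8740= 6.04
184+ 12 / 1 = 196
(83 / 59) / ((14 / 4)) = 166 / 413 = 0.40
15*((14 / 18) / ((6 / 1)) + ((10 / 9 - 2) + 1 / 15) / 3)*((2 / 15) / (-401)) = 13 / 18045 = 0.00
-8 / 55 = -0.15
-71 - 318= -389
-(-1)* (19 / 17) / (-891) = -19 / 15147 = -0.00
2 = 2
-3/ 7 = -0.43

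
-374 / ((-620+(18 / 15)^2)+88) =4675 / 6632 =0.70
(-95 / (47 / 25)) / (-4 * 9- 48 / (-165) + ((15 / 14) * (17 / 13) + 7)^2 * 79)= -0.01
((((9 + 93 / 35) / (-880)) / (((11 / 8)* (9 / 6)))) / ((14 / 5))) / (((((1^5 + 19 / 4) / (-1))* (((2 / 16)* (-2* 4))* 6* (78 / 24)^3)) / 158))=-1375232 / 4493974485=-0.00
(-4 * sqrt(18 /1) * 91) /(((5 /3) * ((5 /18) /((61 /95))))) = -3597048 * sqrt(2) /2375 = -2141.89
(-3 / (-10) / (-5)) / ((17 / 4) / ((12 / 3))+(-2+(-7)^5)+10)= 0.00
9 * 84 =756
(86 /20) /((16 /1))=43 /160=0.27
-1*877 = -877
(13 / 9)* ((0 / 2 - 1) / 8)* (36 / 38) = -13 / 76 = -0.17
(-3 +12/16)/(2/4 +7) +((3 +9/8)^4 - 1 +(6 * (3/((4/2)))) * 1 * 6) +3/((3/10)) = 7213701/20480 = 352.23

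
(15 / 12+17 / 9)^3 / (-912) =-1442897 / 42550272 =-0.03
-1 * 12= -12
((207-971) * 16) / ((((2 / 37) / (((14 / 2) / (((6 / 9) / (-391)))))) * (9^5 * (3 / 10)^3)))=309478064000 / 531441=582337.58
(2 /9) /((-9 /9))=-2 /9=-0.22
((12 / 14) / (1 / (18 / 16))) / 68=27 / 1904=0.01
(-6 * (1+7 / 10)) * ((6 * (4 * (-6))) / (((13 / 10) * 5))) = 14688 / 65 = 225.97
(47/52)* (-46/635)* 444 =-239982/8255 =-29.07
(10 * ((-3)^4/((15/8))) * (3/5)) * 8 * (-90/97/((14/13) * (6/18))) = -3639168/679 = -5359.60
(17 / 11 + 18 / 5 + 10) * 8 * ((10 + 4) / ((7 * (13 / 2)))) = 26656 / 715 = 37.28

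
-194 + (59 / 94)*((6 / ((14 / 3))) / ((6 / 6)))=-127121 / 658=-193.19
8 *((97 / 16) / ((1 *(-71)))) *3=-291 / 142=-2.05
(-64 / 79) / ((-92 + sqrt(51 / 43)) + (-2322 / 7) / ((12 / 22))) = 196 * sqrt(2193) / 5099691661 + 5900804 / 5099691661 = 0.00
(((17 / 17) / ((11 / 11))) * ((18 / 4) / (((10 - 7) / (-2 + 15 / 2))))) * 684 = 5643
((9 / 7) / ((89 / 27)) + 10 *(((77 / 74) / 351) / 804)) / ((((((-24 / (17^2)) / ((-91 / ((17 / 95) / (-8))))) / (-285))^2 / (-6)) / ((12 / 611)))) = -8960363212557.94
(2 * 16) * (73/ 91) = 2336/ 91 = 25.67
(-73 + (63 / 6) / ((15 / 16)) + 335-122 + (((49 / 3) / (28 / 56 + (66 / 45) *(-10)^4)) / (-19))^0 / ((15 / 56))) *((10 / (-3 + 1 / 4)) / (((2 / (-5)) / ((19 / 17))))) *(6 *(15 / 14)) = 1892400 / 187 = 10119.79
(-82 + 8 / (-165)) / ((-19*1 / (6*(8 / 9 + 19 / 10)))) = 3398038 / 47025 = 72.26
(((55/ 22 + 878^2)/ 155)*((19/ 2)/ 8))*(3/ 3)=29293687/ 4960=5905.99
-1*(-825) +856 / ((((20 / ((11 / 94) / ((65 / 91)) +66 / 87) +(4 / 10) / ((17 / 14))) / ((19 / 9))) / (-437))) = -206139475465 / 5880761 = -35053.20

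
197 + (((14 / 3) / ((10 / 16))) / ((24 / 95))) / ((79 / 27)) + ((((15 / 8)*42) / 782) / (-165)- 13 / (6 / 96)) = -0.90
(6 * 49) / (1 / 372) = 109368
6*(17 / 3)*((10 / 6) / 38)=1.49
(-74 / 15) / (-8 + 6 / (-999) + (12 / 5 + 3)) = 8214 / 4339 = 1.89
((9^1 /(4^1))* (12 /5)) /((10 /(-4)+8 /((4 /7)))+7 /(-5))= 54 /101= 0.53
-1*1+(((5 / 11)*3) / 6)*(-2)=-16 / 11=-1.45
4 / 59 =0.07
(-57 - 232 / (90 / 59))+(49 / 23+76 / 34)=-3602104 / 17595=-204.72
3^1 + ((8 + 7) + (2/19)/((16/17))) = 2753/152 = 18.11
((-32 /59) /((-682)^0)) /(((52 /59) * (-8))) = 1 /13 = 0.08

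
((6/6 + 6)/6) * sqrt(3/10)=7 * sqrt(30)/60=0.64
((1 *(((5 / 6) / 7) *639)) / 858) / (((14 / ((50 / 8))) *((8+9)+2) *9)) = 8875 / 38342304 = 0.00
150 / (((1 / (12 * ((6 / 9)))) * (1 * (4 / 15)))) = 4500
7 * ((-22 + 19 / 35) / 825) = -0.18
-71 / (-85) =0.84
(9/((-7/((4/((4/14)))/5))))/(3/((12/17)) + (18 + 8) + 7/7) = -72/625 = -0.12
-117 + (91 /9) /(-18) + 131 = 2177 /162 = 13.44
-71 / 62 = -1.15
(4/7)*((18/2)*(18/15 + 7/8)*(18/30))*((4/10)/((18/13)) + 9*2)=204927/1750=117.10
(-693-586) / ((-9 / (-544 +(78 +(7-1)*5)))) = -557644 / 9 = -61960.44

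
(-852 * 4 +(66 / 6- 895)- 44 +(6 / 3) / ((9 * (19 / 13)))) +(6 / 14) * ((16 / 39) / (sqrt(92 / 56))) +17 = -738523 / 171 +16 * sqrt(322) / 2093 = -4318.71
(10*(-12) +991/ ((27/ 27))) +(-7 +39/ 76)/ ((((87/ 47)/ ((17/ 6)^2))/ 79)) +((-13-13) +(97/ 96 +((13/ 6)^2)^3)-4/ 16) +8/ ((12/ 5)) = -1269.91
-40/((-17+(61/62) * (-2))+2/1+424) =-620/6309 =-0.10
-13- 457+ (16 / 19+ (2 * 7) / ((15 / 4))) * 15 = -7626 / 19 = -401.37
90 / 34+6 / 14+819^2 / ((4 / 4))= 79820925 / 119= 670764.08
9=9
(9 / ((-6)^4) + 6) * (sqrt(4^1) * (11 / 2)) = 9515 / 144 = 66.08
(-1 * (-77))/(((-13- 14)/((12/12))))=-77/27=-2.85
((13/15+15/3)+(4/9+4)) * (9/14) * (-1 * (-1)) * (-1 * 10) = -464/7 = -66.29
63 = 63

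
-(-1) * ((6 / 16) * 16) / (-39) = -2 / 13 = -0.15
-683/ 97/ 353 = -683/ 34241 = -0.02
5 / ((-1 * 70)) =-1 / 14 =-0.07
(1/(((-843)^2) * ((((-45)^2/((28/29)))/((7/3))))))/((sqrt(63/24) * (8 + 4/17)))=34 * sqrt(42)/1877978813625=0.00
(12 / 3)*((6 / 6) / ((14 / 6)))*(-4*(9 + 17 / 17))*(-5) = 2400 / 7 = 342.86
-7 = -7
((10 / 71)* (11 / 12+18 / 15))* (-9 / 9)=-127 / 426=-0.30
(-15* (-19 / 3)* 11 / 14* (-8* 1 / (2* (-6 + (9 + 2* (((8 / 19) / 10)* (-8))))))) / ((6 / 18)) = -595650 / 1547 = -385.04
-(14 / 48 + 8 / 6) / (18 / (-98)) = 637 / 72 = 8.85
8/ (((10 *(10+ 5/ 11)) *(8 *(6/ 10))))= 11/ 690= 0.02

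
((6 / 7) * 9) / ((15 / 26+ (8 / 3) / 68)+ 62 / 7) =0.81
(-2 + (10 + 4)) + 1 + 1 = 14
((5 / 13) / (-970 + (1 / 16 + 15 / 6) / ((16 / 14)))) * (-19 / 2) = 6080 / 1610349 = 0.00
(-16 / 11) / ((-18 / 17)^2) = -1156 / 891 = -1.30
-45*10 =-450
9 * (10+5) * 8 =1080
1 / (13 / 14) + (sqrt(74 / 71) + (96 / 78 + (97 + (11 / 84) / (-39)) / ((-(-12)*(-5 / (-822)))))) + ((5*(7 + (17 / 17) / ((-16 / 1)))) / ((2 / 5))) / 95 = sqrt(5254) / 71 + 3316545857 / 2489760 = 1333.10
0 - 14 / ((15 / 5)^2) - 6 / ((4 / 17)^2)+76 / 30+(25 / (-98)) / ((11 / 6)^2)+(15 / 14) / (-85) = -3900171139 / 36285480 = -107.49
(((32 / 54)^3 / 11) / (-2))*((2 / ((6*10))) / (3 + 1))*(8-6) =-512 / 3247695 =-0.00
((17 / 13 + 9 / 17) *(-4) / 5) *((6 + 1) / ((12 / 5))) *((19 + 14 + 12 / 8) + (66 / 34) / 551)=-147.90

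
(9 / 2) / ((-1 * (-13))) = 9 / 26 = 0.35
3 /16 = 0.19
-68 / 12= -17 / 3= -5.67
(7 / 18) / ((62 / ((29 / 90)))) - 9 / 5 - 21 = -2289829 / 100440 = -22.80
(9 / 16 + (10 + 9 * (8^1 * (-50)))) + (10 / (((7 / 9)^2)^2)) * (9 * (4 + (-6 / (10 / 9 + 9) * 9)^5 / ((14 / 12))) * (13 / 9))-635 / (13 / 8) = -1325525.68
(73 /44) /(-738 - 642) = -73 /60720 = -0.00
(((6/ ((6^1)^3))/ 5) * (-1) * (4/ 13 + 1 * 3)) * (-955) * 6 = 8213/ 78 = 105.29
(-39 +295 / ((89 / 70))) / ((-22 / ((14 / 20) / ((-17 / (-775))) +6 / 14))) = -132226763 / 466004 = -283.75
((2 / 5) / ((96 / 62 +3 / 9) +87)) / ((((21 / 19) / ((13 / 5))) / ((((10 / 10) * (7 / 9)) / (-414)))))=-7657 / 384988950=-0.00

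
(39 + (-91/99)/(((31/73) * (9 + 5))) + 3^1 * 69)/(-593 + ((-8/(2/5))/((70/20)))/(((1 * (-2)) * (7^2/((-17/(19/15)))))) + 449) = -9834146483/5791497624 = -1.70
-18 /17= -1.06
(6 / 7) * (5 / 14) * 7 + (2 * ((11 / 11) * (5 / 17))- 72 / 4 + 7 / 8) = -13703 / 952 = -14.39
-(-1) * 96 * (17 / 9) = 544 / 3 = 181.33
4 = 4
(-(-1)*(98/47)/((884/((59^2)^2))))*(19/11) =11281263091/228514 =49367.93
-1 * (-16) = 16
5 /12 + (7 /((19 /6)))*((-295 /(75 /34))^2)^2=906800481374951 /1282500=707056905.56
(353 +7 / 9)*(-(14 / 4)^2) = -39004 / 9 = -4333.78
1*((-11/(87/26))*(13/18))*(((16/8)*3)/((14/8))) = -14872/1827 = -8.14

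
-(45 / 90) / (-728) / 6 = 0.00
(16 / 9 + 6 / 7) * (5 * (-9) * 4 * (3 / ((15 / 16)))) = -10624 / 7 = -1517.71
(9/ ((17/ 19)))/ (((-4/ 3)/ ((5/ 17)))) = -2565/ 1156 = -2.22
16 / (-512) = -1 / 32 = -0.03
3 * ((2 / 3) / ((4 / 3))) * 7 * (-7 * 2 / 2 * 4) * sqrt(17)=-294 * sqrt(17)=-1212.19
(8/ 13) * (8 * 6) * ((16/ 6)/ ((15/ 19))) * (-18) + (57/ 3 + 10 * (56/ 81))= -9319181/ 5265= -1770.02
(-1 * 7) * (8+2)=-70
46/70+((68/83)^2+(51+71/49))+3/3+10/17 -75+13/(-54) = -30794684503/1549404990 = -19.88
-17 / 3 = -5.67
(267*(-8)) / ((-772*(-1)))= -534 / 193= -2.77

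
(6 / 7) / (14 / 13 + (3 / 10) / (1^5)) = 780 / 1253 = 0.62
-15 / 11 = -1.36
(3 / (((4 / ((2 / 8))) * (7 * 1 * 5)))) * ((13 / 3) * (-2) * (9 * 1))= -117 / 280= -0.42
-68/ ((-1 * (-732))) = -17/ 183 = -0.09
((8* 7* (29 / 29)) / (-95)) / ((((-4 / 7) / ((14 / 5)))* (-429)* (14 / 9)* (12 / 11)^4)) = -65219 / 21340800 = -0.00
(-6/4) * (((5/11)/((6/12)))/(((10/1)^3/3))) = -9/2200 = -0.00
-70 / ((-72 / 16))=15.56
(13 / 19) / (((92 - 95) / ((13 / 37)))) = -169 / 2109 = -0.08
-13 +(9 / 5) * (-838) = -7607 / 5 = -1521.40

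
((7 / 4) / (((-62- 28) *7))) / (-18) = 1 / 6480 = 0.00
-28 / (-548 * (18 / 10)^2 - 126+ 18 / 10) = 700 / 47493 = 0.01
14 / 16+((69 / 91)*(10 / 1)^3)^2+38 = 38090575391 / 66248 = 574969.44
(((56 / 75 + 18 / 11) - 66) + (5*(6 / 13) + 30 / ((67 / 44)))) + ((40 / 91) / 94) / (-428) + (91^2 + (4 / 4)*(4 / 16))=833719815894157 / 101183982900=8239.64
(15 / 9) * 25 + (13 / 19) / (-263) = 624586 / 14991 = 41.66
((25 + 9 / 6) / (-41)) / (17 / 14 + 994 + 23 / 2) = -371 / 577854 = -0.00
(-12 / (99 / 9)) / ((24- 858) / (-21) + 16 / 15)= -630 / 23551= -0.03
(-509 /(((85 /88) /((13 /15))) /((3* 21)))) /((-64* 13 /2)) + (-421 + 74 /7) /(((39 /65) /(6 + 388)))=-9619207841 /35700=-269445.60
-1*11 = -11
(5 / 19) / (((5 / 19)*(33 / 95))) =95 / 33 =2.88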